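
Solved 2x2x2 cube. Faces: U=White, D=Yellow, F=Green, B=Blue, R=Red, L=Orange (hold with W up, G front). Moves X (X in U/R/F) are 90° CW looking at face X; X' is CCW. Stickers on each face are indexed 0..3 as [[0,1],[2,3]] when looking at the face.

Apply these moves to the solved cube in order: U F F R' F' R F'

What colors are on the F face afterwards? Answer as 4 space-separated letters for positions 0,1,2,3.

Answer: B R W G

Derivation:
After move 1 (U): U=WWWW F=RRGG R=BBRR B=OOBB L=GGOO
After move 2 (F): F=GRGR U=WWOG R=WBWR D=RBYY L=GYOY
After move 3 (F): F=GGRR U=WWYY R=OBGR D=WWYY L=GROB
After move 4 (R'): R=BROG U=WBYO F=GWRY D=WGYR B=YOWB
After move 5 (F'): F=WYGR U=WBBO R=GRWG D=RBYR L=GOOY
After move 6 (R): R=WGGR U=WYBR F=WBGR D=RWYY B=OOBB
After move 7 (F'): F=BRWG U=WYWG R=WGRR D=OYYY L=GROB
Query: F face = BRWG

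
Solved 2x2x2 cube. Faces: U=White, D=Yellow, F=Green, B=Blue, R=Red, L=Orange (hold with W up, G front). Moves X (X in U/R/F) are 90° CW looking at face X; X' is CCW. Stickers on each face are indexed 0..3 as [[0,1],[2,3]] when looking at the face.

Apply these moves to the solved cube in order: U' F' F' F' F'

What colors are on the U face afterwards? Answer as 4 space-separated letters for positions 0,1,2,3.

After move 1 (U'): U=WWWW F=OOGG R=GGRR B=RRBB L=BBOO
After move 2 (F'): F=OGOG U=WWGR R=YGYR D=BOYY L=BWOW
After move 3 (F'): F=GGOO U=WWYY R=OGBR D=WWYY L=BROG
After move 4 (F'): F=GOGO U=WWOB R=WGWR D=RGYY L=BYOY
After move 5 (F'): F=OOGG U=WWWW R=GGRR D=YYYY L=BBOO
Query: U face = WWWW

Answer: W W W W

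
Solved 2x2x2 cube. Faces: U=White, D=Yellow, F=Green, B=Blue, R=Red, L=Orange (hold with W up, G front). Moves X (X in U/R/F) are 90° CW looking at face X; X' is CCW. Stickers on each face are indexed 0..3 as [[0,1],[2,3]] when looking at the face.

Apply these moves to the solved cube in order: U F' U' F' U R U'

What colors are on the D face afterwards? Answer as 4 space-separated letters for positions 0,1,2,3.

Answer: O B Y O

Derivation:
After move 1 (U): U=WWWW F=RRGG R=BBRR B=OOBB L=GGOO
After move 2 (F'): F=RGRG U=WWBR R=YBYR D=GOYY L=GWOW
After move 3 (U'): U=WRWB F=GWRG R=RGYR B=YBBB L=OOOW
After move 4 (F'): F=WGGR U=WRRY R=OGGR D=OWYY L=OBOW
After move 5 (U): U=RWYR F=OGGR R=YBGR B=OBBB L=WGOW
After move 6 (R): R=GYRB U=RGYR F=OWGY D=OBYO B=RBWB
After move 7 (U'): U=GRRY F=WGGY R=OWRB B=GYWB L=RBOW
Query: D face = OBYO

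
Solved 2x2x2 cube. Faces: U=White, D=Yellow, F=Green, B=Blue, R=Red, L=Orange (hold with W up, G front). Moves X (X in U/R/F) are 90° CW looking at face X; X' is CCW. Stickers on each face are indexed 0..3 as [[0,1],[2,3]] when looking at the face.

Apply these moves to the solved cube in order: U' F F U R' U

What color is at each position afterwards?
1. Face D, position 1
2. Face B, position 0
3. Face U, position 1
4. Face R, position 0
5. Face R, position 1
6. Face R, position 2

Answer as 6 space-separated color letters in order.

Answer: G G Y Y R R

Derivation:
After move 1 (U'): U=WWWW F=OOGG R=GGRR B=RRBB L=BBOO
After move 2 (F): F=GOGO U=WWOB R=WGWR D=RGYY L=BYOY
After move 3 (F): F=GGOO U=WWYY R=OGBR D=WWYY L=BROG
After move 4 (U): U=YWYW F=OGOO R=RRBR B=BRBB L=GGOG
After move 5 (R'): R=RRRB U=YBYB F=OWOW D=WGYO B=YRWB
After move 6 (U): U=YYBB F=RROW R=YRRB B=GGWB L=OWOG
Query 1: D[1] = G
Query 2: B[0] = G
Query 3: U[1] = Y
Query 4: R[0] = Y
Query 5: R[1] = R
Query 6: R[2] = R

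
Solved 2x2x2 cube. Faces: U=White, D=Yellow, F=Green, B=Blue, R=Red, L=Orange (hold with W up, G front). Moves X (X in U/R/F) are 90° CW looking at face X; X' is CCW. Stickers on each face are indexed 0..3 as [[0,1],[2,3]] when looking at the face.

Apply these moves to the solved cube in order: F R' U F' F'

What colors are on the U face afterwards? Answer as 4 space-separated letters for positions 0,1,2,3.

Answer: O W G R

Derivation:
After move 1 (F): F=GGGG U=WWOO R=WRWR D=RRYY L=OYOY
After move 2 (R'): R=RRWW U=WBOB F=GWGO D=RGYG B=YBRB
After move 3 (U): U=OWBB F=RRGO R=YBWW B=OYRB L=GWOY
After move 4 (F'): F=RORG U=OWYW R=GBRW D=WYYG L=GBOB
After move 5 (F'): F=OGRR U=OWGR R=YBWW D=BBYG L=GWOY
Query: U face = OWGR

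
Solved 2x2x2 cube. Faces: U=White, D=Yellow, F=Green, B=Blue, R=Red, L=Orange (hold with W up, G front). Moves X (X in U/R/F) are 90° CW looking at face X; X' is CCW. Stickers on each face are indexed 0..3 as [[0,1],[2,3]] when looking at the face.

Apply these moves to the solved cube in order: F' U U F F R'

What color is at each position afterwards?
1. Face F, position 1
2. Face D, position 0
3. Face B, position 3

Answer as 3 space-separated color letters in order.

After move 1 (F'): F=GGGG U=WWRR R=YRYR D=OOYY L=OWOW
After move 2 (U): U=RWRW F=YRGG R=BBYR B=OWBB L=GGOW
After move 3 (U): U=RRWW F=BBGG R=OWYR B=GGBB L=YROW
After move 4 (F): F=GBGB U=RRWR R=WWWR D=YOYY L=YOOO
After move 5 (F): F=GGBB U=RROO R=WWRR D=WWYY L=YYOO
After move 6 (R'): R=WRWR U=RBOG F=GRBO D=WGYB B=YGWB
Query 1: F[1] = R
Query 2: D[0] = W
Query 3: B[3] = B

Answer: R W B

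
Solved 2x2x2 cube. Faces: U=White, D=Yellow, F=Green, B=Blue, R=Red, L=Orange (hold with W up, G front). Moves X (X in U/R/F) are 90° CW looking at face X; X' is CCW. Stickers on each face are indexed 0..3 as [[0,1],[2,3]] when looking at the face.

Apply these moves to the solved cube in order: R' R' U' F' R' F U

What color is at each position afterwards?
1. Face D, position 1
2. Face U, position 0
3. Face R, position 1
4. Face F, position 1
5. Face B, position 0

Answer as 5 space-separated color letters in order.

Answer: B W R R G

Derivation:
After move 1 (R'): R=RRRR U=WBWB F=GWGW D=YGYG B=YBYB
After move 2 (R'): R=RRRR U=WYWY F=GBGB D=YWYW B=GBGB
After move 3 (U'): U=YYWW F=OOGB R=GBRR B=RRGB L=GBOO
After move 4 (F'): F=OBOG U=YYGR R=WBYR D=BOYW L=GWOW
After move 5 (R'): R=BRWY U=YGGR F=OYOR D=BBYG B=WROB
After move 6 (F): F=OORY U=YGWW R=GRRY D=WBYG L=GBOB
After move 7 (U): U=WYWG F=GRRY R=WRRY B=GBOB L=OOOB
Query 1: D[1] = B
Query 2: U[0] = W
Query 3: R[1] = R
Query 4: F[1] = R
Query 5: B[0] = G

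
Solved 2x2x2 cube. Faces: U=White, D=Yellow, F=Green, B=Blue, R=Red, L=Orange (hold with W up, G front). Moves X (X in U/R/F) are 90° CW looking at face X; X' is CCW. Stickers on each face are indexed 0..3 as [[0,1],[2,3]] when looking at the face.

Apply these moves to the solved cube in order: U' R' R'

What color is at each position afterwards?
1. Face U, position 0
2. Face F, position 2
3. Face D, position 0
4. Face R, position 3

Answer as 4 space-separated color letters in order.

Answer: W G Y G

Derivation:
After move 1 (U'): U=WWWW F=OOGG R=GGRR B=RRBB L=BBOO
After move 2 (R'): R=GRGR U=WBWR F=OWGW D=YOYG B=YRYB
After move 3 (R'): R=RRGG U=WYWY F=OBGR D=YWYW B=GROB
Query 1: U[0] = W
Query 2: F[2] = G
Query 3: D[0] = Y
Query 4: R[3] = G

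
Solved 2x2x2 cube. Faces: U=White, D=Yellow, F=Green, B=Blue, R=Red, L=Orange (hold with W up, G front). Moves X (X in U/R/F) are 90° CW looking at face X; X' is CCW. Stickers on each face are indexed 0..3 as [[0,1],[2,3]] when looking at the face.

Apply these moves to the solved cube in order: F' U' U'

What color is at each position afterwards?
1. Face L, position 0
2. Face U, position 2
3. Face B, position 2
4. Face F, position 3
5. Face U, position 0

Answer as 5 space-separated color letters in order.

Answer: Y W B G R

Derivation:
After move 1 (F'): F=GGGG U=WWRR R=YRYR D=OOYY L=OWOW
After move 2 (U'): U=WRWR F=OWGG R=GGYR B=YRBB L=BBOW
After move 3 (U'): U=RRWW F=BBGG R=OWYR B=GGBB L=YROW
Query 1: L[0] = Y
Query 2: U[2] = W
Query 3: B[2] = B
Query 4: F[3] = G
Query 5: U[0] = R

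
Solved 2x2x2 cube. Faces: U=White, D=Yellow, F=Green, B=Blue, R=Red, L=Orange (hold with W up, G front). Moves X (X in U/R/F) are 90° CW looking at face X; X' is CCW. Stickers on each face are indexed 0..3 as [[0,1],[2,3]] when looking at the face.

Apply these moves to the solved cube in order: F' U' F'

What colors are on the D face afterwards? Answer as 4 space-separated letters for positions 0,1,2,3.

After move 1 (F'): F=GGGG U=WWRR R=YRYR D=OOYY L=OWOW
After move 2 (U'): U=WRWR F=OWGG R=GGYR B=YRBB L=BBOW
After move 3 (F'): F=WGOG U=WRGY R=OGOR D=BWYY L=BROW
Query: D face = BWYY

Answer: B W Y Y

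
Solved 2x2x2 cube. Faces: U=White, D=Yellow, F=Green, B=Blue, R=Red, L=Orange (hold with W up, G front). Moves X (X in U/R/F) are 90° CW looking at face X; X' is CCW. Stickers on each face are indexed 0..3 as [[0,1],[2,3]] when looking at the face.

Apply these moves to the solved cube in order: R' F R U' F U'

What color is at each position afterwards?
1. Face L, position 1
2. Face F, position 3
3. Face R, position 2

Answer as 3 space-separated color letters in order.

Answer: W Y O

Derivation:
After move 1 (R'): R=RRRR U=WBWB F=GWGW D=YGYG B=YBYB
After move 2 (F): F=GGWW U=WBOO R=WRBR D=RRYG L=OYOG
After move 3 (R): R=BWRR U=WGOW F=GRWG D=RYYY B=OBBB
After move 4 (U'): U=GWWO F=OYWG R=GRRR B=BWBB L=OBOG
After move 5 (F): F=WOGY U=GWGB R=WROR D=RGYY L=OROY
After move 6 (U'): U=WBGG F=ORGY R=WOOR B=WRBB L=BWOY
Query 1: L[1] = W
Query 2: F[3] = Y
Query 3: R[2] = O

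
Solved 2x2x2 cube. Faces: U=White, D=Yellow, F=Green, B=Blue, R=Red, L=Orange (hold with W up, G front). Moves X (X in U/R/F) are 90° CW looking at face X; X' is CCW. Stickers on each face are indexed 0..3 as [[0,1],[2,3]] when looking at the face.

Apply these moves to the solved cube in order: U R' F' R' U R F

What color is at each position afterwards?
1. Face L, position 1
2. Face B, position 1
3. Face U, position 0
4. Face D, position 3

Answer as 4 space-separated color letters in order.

After move 1 (U): U=WWWW F=RRGG R=BBRR B=OOBB L=GGOO
After move 2 (R'): R=BRBR U=WBWO F=RWGW D=YRYG B=YOYB
After move 3 (F'): F=WWRG U=WBBB R=RRYR D=GOYG L=GOOW
After move 4 (R'): R=RRRY U=WYBY F=WBRB D=GWYG B=GOOB
After move 5 (U): U=BWYY F=RRRB R=GORY B=GOOB L=WBOW
After move 6 (R): R=RGYO U=BRYB F=RWRG D=GOYG B=YOWB
After move 7 (F): F=RRGW U=BRWB R=YGBO D=YRYG L=WGOO
Query 1: L[1] = G
Query 2: B[1] = O
Query 3: U[0] = B
Query 4: D[3] = G

Answer: G O B G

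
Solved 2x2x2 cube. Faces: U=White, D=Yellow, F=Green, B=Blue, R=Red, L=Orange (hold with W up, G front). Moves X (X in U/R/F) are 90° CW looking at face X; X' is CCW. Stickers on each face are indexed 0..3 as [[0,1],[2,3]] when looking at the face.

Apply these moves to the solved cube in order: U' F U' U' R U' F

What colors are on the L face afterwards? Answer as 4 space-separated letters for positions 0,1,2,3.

After move 1 (U'): U=WWWW F=OOGG R=GGRR B=RRBB L=BBOO
After move 2 (F): F=GOGO U=WWOB R=WGWR D=RGYY L=BYOY
After move 3 (U'): U=WBWO F=BYGO R=GOWR B=WGBB L=RROY
After move 4 (U'): U=BOWW F=RRGO R=BYWR B=GOBB L=WGOY
After move 5 (R): R=WBRY U=BRWO F=RGGY D=RBYG B=WOOB
After move 6 (U'): U=ROBW F=WGGY R=RGRY B=WBOB L=WOOY
After move 7 (F): F=GWYG U=ROYO R=BGWY D=RRYG L=WROB
Query: L face = WROB

Answer: W R O B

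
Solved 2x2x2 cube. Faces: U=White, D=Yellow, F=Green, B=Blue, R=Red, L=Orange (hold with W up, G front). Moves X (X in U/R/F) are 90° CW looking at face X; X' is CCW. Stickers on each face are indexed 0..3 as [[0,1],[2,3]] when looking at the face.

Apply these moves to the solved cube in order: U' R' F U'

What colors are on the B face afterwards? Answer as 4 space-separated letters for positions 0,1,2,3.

After move 1 (U'): U=WWWW F=OOGG R=GGRR B=RRBB L=BBOO
After move 2 (R'): R=GRGR U=WBWR F=OWGW D=YOYG B=YRYB
After move 3 (F): F=GOWW U=WBOB R=WRRR D=GGYG L=BYOO
After move 4 (U'): U=BBWO F=BYWW R=GORR B=WRYB L=YROO
Query: B face = WRYB

Answer: W R Y B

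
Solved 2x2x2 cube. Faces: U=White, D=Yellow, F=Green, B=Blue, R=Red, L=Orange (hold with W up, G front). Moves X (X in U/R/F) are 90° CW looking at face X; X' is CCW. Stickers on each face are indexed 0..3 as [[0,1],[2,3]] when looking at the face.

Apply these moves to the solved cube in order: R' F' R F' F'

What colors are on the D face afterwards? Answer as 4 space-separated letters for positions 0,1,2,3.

After move 1 (R'): R=RRRR U=WBWB F=GWGW D=YGYG B=YBYB
After move 2 (F'): F=WWGG U=WBRR R=GRYR D=OOYG L=OBOW
After move 3 (R): R=YGRR U=WWRG F=WOGG D=OYYY B=RBBB
After move 4 (F'): F=OGWG U=WWYR R=YGOR D=BWYY L=OGOR
After move 5 (F'): F=GGOW U=WWYO R=WGBR D=GRYY L=OROY
Query: D face = GRYY

Answer: G R Y Y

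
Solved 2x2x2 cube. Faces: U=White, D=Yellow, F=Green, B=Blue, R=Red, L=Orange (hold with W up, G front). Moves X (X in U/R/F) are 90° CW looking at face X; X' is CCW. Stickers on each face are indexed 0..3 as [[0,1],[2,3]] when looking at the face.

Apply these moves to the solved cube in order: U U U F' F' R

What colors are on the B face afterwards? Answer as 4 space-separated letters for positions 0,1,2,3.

After move 1 (U): U=WWWW F=RRGG R=BBRR B=OOBB L=GGOO
After move 2 (U): U=WWWW F=BBGG R=OORR B=GGBB L=RROO
After move 3 (U): U=WWWW F=OOGG R=GGRR B=RRBB L=BBOO
After move 4 (F'): F=OGOG U=WWGR R=YGYR D=BOYY L=BWOW
After move 5 (F'): F=GGOO U=WWYY R=OGBR D=WWYY L=BROG
After move 6 (R): R=BORG U=WGYO F=GWOY D=WBYR B=YRWB
Query: B face = YRWB

Answer: Y R W B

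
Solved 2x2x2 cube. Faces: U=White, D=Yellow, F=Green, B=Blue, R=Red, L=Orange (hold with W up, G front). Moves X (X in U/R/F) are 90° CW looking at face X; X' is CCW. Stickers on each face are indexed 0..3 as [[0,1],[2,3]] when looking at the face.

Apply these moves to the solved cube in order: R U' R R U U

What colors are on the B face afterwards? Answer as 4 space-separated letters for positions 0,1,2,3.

After move 1 (R): R=RRRR U=WGWG F=GYGY D=YBYB B=WBWB
After move 2 (U'): U=GGWW F=OOGY R=GYRR B=RRWB L=WBOO
After move 3 (R): R=RGRY U=GOWY F=OBGB D=YWYR B=WRGB
After move 4 (R): R=RRYG U=GBWB F=OWGR D=YGYW B=YROB
After move 5 (U): U=WGBB F=RRGR R=YRYG B=WBOB L=OWOO
After move 6 (U): U=BWBG F=YRGR R=WBYG B=OWOB L=RROO
Query: B face = OWOB

Answer: O W O B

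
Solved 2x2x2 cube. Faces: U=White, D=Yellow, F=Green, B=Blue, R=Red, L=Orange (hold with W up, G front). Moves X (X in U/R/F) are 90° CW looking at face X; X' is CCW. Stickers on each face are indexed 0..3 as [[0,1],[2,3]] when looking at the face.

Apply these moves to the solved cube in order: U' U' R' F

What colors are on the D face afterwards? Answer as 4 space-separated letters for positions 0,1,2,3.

Answer: O O Y G

Derivation:
After move 1 (U'): U=WWWW F=OOGG R=GGRR B=RRBB L=BBOO
After move 2 (U'): U=WWWW F=BBGG R=OORR B=GGBB L=RROO
After move 3 (R'): R=OROR U=WBWG F=BWGW D=YBYG B=YGYB
After move 4 (F): F=GBWW U=WBOR R=WRGR D=OOYG L=RYOB
Query: D face = OOYG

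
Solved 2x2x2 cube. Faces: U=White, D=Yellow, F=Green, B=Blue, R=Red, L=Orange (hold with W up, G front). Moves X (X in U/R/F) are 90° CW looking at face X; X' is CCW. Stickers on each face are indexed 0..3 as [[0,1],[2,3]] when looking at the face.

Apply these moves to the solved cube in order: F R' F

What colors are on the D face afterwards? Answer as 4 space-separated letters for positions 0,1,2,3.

After move 1 (F): F=GGGG U=WWOO R=WRWR D=RRYY L=OYOY
After move 2 (R'): R=RRWW U=WBOB F=GWGO D=RGYG B=YBRB
After move 3 (F): F=GGOW U=WBYY R=ORBW D=WRYG L=OROG
Query: D face = WRYG

Answer: W R Y G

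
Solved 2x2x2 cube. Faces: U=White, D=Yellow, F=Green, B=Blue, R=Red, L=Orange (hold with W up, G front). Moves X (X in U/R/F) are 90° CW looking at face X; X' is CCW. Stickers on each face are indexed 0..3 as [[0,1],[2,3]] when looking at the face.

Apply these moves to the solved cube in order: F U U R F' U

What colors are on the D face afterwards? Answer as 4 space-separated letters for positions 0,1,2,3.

Answer: R Y Y G

Derivation:
After move 1 (F): F=GGGG U=WWOO R=WRWR D=RRYY L=OYOY
After move 2 (U): U=OWOW F=WRGG R=BBWR B=OYBB L=GGOY
After move 3 (U): U=OOWW F=BBGG R=OYWR B=GGBB L=WROY
After move 4 (R): R=WORY U=OBWG F=BRGY D=RBYG B=WGOB
After move 5 (F'): F=RYBG U=OBWR R=BORY D=RYYG L=WGOW
After move 6 (U): U=WORB F=BOBG R=WGRY B=WGOB L=RYOW
Query: D face = RYYG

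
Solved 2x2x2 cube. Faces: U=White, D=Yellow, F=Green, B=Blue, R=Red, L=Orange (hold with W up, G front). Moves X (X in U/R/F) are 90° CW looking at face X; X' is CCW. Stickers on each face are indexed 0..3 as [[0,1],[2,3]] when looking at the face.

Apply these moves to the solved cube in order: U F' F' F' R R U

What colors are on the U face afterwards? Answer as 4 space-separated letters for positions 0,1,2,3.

Answer: O W Y B

Derivation:
After move 1 (U): U=WWWW F=RRGG R=BBRR B=OOBB L=GGOO
After move 2 (F'): F=RGRG U=WWBR R=YBYR D=GOYY L=GWOW
After move 3 (F'): F=GGRR U=WWYY R=OBGR D=WWYY L=GROB
After move 4 (F'): F=GRGR U=WWOG R=WBWR D=RBYY L=GYOY
After move 5 (R): R=WWRB U=WROR F=GBGY D=RBYO B=GOWB
After move 6 (R): R=RWBW U=WBOY F=GBGO D=RWYG B=RORB
After move 7 (U): U=OWYB F=RWGO R=ROBW B=GYRB L=GBOY
Query: U face = OWYB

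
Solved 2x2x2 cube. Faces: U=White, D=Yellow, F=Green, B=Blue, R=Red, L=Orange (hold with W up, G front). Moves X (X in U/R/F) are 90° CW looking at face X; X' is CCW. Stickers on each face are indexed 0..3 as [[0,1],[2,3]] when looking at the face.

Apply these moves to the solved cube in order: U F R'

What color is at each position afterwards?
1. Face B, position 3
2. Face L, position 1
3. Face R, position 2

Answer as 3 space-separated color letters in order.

After move 1 (U): U=WWWW F=RRGG R=BBRR B=OOBB L=GGOO
After move 2 (F): F=GRGR U=WWOG R=WBWR D=RBYY L=GYOY
After move 3 (R'): R=BRWW U=WBOO F=GWGG D=RRYR B=YOBB
Query 1: B[3] = B
Query 2: L[1] = Y
Query 3: R[2] = W

Answer: B Y W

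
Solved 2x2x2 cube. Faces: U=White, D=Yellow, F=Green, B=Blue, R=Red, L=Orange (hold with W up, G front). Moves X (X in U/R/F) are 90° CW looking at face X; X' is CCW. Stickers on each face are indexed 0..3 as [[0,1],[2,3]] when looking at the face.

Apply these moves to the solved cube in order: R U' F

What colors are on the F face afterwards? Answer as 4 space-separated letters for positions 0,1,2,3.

After move 1 (R): R=RRRR U=WGWG F=GYGY D=YBYB B=WBWB
After move 2 (U'): U=GGWW F=OOGY R=GYRR B=RRWB L=WBOO
After move 3 (F): F=GOYO U=GGOB R=WYWR D=RGYB L=WYOB
Query: F face = GOYO

Answer: G O Y O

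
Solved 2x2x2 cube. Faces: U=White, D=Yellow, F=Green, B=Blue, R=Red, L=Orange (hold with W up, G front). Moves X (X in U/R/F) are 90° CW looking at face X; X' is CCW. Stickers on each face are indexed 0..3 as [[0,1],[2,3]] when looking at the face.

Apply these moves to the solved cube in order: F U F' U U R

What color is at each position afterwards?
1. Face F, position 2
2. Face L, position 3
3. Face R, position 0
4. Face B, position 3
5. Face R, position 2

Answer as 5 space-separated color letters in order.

Answer: W O R B R

Derivation:
After move 1 (F): F=GGGG U=WWOO R=WRWR D=RRYY L=OYOY
After move 2 (U): U=OWOW F=WRGG R=BBWR B=OYBB L=GGOY
After move 3 (F'): F=RGWG U=OWBW R=RBRR D=GYYY L=GWOO
After move 4 (U): U=BOWW F=RBWG R=OYRR B=GWBB L=RGOO
After move 5 (U): U=WBWO F=OYWG R=GWRR B=RGBB L=RBOO
After move 6 (R): R=RGRW U=WYWG F=OYWY D=GBYR B=OGBB
Query 1: F[2] = W
Query 2: L[3] = O
Query 3: R[0] = R
Query 4: B[3] = B
Query 5: R[2] = R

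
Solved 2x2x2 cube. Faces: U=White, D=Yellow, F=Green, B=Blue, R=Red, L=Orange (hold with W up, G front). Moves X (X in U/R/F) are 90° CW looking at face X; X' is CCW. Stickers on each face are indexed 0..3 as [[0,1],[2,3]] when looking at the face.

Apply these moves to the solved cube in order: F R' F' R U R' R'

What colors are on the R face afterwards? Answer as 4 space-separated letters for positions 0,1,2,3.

Answer: R W B W

Derivation:
After move 1 (F): F=GGGG U=WWOO R=WRWR D=RRYY L=OYOY
After move 2 (R'): R=RRWW U=WBOB F=GWGO D=RGYG B=YBRB
After move 3 (F'): F=WOGG U=WBRW R=GRRW D=YYYG L=OBOO
After move 4 (R): R=RGWR U=WORG F=WYGG D=YRYY B=WBBB
After move 5 (U): U=RWGO F=RGGG R=WBWR B=OBBB L=WYOO
After move 6 (R'): R=BRWW U=RBGO F=RWGO D=YGYG B=YBRB
After move 7 (R'): R=RWBW U=RRGY F=RBGO D=YWYO B=GBGB
Query: R face = RWBW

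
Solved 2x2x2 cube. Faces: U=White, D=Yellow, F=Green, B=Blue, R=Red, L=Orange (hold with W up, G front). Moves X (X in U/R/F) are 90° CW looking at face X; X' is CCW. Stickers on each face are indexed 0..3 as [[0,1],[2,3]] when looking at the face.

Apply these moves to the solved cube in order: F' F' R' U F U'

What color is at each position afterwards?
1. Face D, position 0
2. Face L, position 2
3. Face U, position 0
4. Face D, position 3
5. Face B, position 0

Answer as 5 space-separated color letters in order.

Answer: O O W G B

Derivation:
After move 1 (F'): F=GGGG U=WWRR R=YRYR D=OOYY L=OWOW
After move 2 (F'): F=GGGG U=WWYY R=OROR D=WWYY L=OROR
After move 3 (R'): R=RROO U=WBYB F=GWGY D=WGYG B=YBWB
After move 4 (U): U=YWBB F=RRGY R=YBOO B=ORWB L=GWOR
After move 5 (F): F=GRYR U=YWRW R=BBBO D=OYYG L=GWOG
After move 6 (U'): U=WWYR F=GWYR R=GRBO B=BBWB L=OROG
Query 1: D[0] = O
Query 2: L[2] = O
Query 3: U[0] = W
Query 4: D[3] = G
Query 5: B[0] = B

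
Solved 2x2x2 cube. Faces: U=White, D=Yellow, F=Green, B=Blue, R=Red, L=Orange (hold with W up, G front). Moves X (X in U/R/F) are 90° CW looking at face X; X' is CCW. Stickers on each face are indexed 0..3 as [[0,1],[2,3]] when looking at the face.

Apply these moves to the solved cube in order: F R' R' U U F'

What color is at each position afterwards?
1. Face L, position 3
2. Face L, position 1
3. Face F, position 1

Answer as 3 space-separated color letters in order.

Answer: R W B

Derivation:
After move 1 (F): F=GGGG U=WWOO R=WRWR D=RRYY L=OYOY
After move 2 (R'): R=RRWW U=WBOB F=GWGO D=RGYG B=YBRB
After move 3 (R'): R=RWRW U=WROY F=GBGB D=RWYO B=GBGB
After move 4 (U): U=OWYR F=RWGB R=GBRW B=OYGB L=GBOY
After move 5 (U): U=YORW F=GBGB R=OYRW B=GBGB L=RWOY
After move 6 (F'): F=BBGG U=YOOR R=WYRW D=WYYO L=RWOR
Query 1: L[3] = R
Query 2: L[1] = W
Query 3: F[1] = B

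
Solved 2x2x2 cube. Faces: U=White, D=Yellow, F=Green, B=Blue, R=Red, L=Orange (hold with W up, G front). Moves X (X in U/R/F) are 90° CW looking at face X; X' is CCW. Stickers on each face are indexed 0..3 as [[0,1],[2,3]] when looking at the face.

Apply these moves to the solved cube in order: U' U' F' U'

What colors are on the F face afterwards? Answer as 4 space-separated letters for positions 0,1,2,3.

Answer: R W B G

Derivation:
After move 1 (U'): U=WWWW F=OOGG R=GGRR B=RRBB L=BBOO
After move 2 (U'): U=WWWW F=BBGG R=OORR B=GGBB L=RROO
After move 3 (F'): F=BGBG U=WWOR R=YOYR D=ROYY L=RWOW
After move 4 (U'): U=WRWO F=RWBG R=BGYR B=YOBB L=GGOW
Query: F face = RWBG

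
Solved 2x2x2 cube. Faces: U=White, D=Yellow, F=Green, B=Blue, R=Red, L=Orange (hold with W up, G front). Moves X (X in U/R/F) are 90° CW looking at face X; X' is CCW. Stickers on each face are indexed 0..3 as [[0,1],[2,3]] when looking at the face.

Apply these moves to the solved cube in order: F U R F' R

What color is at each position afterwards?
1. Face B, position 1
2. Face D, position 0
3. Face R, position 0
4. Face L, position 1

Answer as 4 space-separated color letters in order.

Answer: Y G R G

Derivation:
After move 1 (F): F=GGGG U=WWOO R=WRWR D=RRYY L=OYOY
After move 2 (U): U=OWOW F=WRGG R=BBWR B=OYBB L=GGOY
After move 3 (R): R=WBRB U=OROG F=WRGY D=RBYO B=WYWB
After move 4 (F'): F=RYWG U=ORWR R=BBRB D=GYYO L=GGOO
After move 5 (R): R=RBBB U=OYWG F=RYWO D=GWYW B=RYRB
Query 1: B[1] = Y
Query 2: D[0] = G
Query 3: R[0] = R
Query 4: L[1] = G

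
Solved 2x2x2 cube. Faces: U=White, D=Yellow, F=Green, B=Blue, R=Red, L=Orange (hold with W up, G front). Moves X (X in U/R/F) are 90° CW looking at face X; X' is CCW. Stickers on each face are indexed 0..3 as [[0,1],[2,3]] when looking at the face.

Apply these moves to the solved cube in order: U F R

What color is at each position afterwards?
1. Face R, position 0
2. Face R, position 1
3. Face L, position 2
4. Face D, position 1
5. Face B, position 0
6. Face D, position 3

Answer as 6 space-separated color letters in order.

Answer: W W O B G O

Derivation:
After move 1 (U): U=WWWW F=RRGG R=BBRR B=OOBB L=GGOO
After move 2 (F): F=GRGR U=WWOG R=WBWR D=RBYY L=GYOY
After move 3 (R): R=WWRB U=WROR F=GBGY D=RBYO B=GOWB
Query 1: R[0] = W
Query 2: R[1] = W
Query 3: L[2] = O
Query 4: D[1] = B
Query 5: B[0] = G
Query 6: D[3] = O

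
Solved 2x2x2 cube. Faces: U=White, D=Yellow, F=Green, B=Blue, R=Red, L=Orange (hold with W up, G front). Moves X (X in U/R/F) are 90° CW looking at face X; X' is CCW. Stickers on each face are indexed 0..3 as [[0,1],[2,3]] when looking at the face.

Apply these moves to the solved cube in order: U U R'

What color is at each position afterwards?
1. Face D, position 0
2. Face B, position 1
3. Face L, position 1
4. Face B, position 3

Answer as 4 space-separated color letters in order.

Answer: Y G R B

Derivation:
After move 1 (U): U=WWWW F=RRGG R=BBRR B=OOBB L=GGOO
After move 2 (U): U=WWWW F=BBGG R=OORR B=GGBB L=RROO
After move 3 (R'): R=OROR U=WBWG F=BWGW D=YBYG B=YGYB
Query 1: D[0] = Y
Query 2: B[1] = G
Query 3: L[1] = R
Query 4: B[3] = B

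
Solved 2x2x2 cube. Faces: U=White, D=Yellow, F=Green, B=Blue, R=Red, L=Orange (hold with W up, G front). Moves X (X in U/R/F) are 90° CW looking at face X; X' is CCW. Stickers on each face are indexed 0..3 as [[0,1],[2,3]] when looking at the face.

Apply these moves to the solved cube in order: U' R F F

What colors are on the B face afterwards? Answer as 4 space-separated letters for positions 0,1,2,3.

Answer: W R W B

Derivation:
After move 1 (U'): U=WWWW F=OOGG R=GGRR B=RRBB L=BBOO
After move 2 (R): R=RGRG U=WOWG F=OYGY D=YBYR B=WRWB
After move 3 (F): F=GOYY U=WOOB R=WGGG D=RRYR L=BYOB
After move 4 (F): F=YGYO U=WOBY R=OGBG D=GWYR L=BROR
Query: B face = WRWB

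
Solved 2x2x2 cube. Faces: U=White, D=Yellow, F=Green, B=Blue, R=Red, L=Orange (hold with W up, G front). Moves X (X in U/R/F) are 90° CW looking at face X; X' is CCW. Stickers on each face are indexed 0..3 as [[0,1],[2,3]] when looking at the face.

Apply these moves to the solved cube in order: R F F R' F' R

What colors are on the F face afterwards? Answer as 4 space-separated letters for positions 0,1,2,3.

Answer: G R Y G

Derivation:
After move 1 (R): R=RRRR U=WGWG F=GYGY D=YBYB B=WBWB
After move 2 (F): F=GGYY U=WGOO R=WRGR D=RRYB L=OYOB
After move 3 (F): F=YGYG U=WGBY R=OROR D=GWYB L=OROR
After move 4 (R'): R=RROO U=WWBW F=YGYY D=GGYG B=BBWB
After move 5 (F'): F=GYYY U=WWRO R=GRGO D=RRYG L=OWOB
After move 6 (R): R=GGOR U=WYRY F=GRYG D=RWYB B=OBWB
Query: F face = GRYG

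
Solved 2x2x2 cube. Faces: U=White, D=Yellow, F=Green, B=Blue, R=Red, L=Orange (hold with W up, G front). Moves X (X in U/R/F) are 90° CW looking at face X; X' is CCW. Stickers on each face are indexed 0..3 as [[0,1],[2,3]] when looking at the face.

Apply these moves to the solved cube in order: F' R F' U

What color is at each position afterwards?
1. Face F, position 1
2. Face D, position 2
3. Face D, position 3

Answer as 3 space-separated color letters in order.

Answer: Y Y B

Derivation:
After move 1 (F'): F=GGGG U=WWRR R=YRYR D=OOYY L=OWOW
After move 2 (R): R=YYRR U=WGRG F=GOGY D=OBYB B=RBWB
After move 3 (F'): F=OYGG U=WGYR R=BYOR D=WWYB L=OGOR
After move 4 (U): U=YWRG F=BYGG R=RBOR B=OGWB L=OYOR
Query 1: F[1] = Y
Query 2: D[2] = Y
Query 3: D[3] = B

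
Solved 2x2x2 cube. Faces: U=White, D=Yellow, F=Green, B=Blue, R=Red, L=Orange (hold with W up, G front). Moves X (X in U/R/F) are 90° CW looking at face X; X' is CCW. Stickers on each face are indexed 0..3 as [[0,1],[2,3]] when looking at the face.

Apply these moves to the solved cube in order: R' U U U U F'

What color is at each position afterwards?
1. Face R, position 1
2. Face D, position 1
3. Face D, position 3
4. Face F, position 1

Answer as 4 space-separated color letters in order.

After move 1 (R'): R=RRRR U=WBWB F=GWGW D=YGYG B=YBYB
After move 2 (U): U=WWBB F=RRGW R=YBRR B=OOYB L=GWOO
After move 3 (U): U=BWBW F=YBGW R=OORR B=GWYB L=RROO
After move 4 (U): U=BBWW F=OOGW R=GWRR B=RRYB L=YBOO
After move 5 (U): U=WBWB F=GWGW R=RRRR B=YBYB L=OOOO
After move 6 (F'): F=WWGG U=WBRR R=GRYR D=OOYG L=OBOW
Query 1: R[1] = R
Query 2: D[1] = O
Query 3: D[3] = G
Query 4: F[1] = W

Answer: R O G W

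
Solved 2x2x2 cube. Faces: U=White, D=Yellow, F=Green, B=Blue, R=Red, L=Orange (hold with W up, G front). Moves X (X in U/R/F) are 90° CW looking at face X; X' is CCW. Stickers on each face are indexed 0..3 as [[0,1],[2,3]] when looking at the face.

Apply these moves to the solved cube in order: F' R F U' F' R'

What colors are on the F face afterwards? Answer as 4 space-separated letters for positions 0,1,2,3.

Answer: O W O G

Derivation:
After move 1 (F'): F=GGGG U=WWRR R=YRYR D=OOYY L=OWOW
After move 2 (R): R=YYRR U=WGRG F=GOGY D=OBYB B=RBWB
After move 3 (F): F=GGYO U=WGWW R=RYGR D=RYYB L=OOOB
After move 4 (U'): U=GWWW F=OOYO R=GGGR B=RYWB L=RBOB
After move 5 (F'): F=OOOY U=GWGG R=YGRR D=BBYB L=RWOW
After move 6 (R'): R=GRYR U=GWGR F=OWOG D=BOYY B=BYBB
Query: F face = OWOG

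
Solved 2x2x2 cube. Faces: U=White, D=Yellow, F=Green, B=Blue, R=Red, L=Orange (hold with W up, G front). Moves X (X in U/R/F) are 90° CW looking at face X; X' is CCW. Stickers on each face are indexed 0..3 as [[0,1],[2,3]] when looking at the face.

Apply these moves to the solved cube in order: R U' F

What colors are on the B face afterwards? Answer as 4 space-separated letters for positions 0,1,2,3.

Answer: R R W B

Derivation:
After move 1 (R): R=RRRR U=WGWG F=GYGY D=YBYB B=WBWB
After move 2 (U'): U=GGWW F=OOGY R=GYRR B=RRWB L=WBOO
After move 3 (F): F=GOYO U=GGOB R=WYWR D=RGYB L=WYOB
Query: B face = RRWB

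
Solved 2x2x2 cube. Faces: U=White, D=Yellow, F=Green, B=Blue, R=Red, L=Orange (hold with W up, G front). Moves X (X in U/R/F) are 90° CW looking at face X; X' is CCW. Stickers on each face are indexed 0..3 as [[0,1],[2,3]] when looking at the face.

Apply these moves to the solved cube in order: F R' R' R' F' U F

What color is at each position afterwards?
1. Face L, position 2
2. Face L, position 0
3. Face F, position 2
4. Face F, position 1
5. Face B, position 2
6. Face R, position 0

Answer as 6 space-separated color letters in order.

After move 1 (F): F=GGGG U=WWOO R=WRWR D=RRYY L=OYOY
After move 2 (R'): R=RRWW U=WBOB F=GWGO D=RGYG B=YBRB
After move 3 (R'): R=RWRW U=WROY F=GBGB D=RWYO B=GBGB
After move 4 (R'): R=WWRR U=WGOG F=GRGY D=RBYB B=OBWB
After move 5 (F'): F=RYGG U=WGWR R=BWRR D=YYYB L=OGOO
After move 6 (U): U=WWRG F=BWGG R=OBRR B=OGWB L=RYOO
After move 7 (F): F=GBGW U=WWOY R=RBGR D=ROYB L=RYOY
Query 1: L[2] = O
Query 2: L[0] = R
Query 3: F[2] = G
Query 4: F[1] = B
Query 5: B[2] = W
Query 6: R[0] = R

Answer: O R G B W R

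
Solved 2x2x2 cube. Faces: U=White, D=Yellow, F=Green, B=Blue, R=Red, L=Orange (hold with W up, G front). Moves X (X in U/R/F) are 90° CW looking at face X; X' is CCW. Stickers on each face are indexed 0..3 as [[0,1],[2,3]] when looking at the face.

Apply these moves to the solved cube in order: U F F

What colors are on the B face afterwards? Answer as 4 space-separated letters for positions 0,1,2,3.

After move 1 (U): U=WWWW F=RRGG R=BBRR B=OOBB L=GGOO
After move 2 (F): F=GRGR U=WWOG R=WBWR D=RBYY L=GYOY
After move 3 (F): F=GGRR U=WWYY R=OBGR D=WWYY L=GROB
Query: B face = OOBB

Answer: O O B B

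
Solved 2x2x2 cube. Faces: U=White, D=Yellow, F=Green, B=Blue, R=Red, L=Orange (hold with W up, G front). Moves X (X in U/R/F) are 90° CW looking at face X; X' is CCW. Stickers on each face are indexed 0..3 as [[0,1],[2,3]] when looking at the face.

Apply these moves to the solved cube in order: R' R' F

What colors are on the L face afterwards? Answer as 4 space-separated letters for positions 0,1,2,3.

Answer: O Y O W

Derivation:
After move 1 (R'): R=RRRR U=WBWB F=GWGW D=YGYG B=YBYB
After move 2 (R'): R=RRRR U=WYWY F=GBGB D=YWYW B=GBGB
After move 3 (F): F=GGBB U=WYOO R=WRYR D=RRYW L=OYOW
Query: L face = OYOW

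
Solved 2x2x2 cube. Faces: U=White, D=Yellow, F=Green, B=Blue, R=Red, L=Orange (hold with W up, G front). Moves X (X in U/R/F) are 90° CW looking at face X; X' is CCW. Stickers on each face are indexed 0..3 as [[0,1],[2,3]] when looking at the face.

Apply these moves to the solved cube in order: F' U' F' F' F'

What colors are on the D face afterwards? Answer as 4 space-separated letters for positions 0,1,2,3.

After move 1 (F'): F=GGGG U=WWRR R=YRYR D=OOYY L=OWOW
After move 2 (U'): U=WRWR F=OWGG R=GGYR B=YRBB L=BBOW
After move 3 (F'): F=WGOG U=WRGY R=OGOR D=BWYY L=BROW
After move 4 (F'): F=GGWO U=WROO R=WGBR D=RWYY L=BYOG
After move 5 (F'): F=GOGW U=WRWB R=WGRR D=YGYY L=BOOO
Query: D face = YGYY

Answer: Y G Y Y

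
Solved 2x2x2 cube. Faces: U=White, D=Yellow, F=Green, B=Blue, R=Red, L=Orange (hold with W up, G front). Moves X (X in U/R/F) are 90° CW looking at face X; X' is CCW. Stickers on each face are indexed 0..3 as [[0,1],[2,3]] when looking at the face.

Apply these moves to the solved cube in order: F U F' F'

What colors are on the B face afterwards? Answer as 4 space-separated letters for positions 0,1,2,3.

After move 1 (F): F=GGGG U=WWOO R=WRWR D=RRYY L=OYOY
After move 2 (U): U=OWOW F=WRGG R=BBWR B=OYBB L=GGOY
After move 3 (F'): F=RGWG U=OWBW R=RBRR D=GYYY L=GWOO
After move 4 (F'): F=GGRW U=OWRR R=YBGR D=WOYY L=GWOB
Query: B face = OYBB

Answer: O Y B B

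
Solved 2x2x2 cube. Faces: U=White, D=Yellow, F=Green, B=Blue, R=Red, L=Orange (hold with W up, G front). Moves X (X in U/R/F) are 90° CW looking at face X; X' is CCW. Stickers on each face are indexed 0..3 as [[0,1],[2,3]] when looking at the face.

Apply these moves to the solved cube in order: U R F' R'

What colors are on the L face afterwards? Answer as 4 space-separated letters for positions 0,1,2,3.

Answer: G G O W

Derivation:
After move 1 (U): U=WWWW F=RRGG R=BBRR B=OOBB L=GGOO
After move 2 (R): R=RBRB U=WRWG F=RYGY D=YBYO B=WOWB
After move 3 (F'): F=YYRG U=WRRR R=BBYB D=GOYO L=GGOW
After move 4 (R'): R=BBBY U=WWRW F=YRRR D=GYYG B=OOOB
Query: L face = GGOW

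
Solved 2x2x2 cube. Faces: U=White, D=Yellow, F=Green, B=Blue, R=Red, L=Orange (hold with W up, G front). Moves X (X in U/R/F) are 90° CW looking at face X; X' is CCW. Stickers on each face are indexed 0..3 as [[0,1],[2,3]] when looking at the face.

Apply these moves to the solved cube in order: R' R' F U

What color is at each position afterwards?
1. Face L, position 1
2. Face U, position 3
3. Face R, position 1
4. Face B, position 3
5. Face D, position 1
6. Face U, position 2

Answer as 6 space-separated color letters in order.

Answer: G Y B B R O

Derivation:
After move 1 (R'): R=RRRR U=WBWB F=GWGW D=YGYG B=YBYB
After move 2 (R'): R=RRRR U=WYWY F=GBGB D=YWYW B=GBGB
After move 3 (F): F=GGBB U=WYOO R=WRYR D=RRYW L=OYOW
After move 4 (U): U=OWOY F=WRBB R=GBYR B=OYGB L=GGOW
Query 1: L[1] = G
Query 2: U[3] = Y
Query 3: R[1] = B
Query 4: B[3] = B
Query 5: D[1] = R
Query 6: U[2] = O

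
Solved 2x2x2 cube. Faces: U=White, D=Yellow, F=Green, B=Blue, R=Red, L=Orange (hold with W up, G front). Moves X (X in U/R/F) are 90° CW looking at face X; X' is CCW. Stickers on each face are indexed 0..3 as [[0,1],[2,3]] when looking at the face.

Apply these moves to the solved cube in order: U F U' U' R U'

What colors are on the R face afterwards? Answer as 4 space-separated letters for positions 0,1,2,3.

After move 1 (U): U=WWWW F=RRGG R=BBRR B=OOBB L=GGOO
After move 2 (F): F=GRGR U=WWOG R=WBWR D=RBYY L=GYOY
After move 3 (U'): U=WGWO F=GYGR R=GRWR B=WBBB L=OOOY
After move 4 (U'): U=GOWW F=OOGR R=GYWR B=GRBB L=WBOY
After move 5 (R): R=WGRY U=GOWR F=OBGY D=RBYG B=WROB
After move 6 (U'): U=ORGW F=WBGY R=OBRY B=WGOB L=WROY
Query: R face = OBRY

Answer: O B R Y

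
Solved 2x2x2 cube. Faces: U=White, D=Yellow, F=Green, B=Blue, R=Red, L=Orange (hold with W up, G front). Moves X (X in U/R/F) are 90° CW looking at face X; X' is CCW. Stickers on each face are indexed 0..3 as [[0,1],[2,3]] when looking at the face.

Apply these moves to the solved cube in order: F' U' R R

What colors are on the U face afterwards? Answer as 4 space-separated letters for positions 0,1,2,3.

After move 1 (F'): F=GGGG U=WWRR R=YRYR D=OOYY L=OWOW
After move 2 (U'): U=WRWR F=OWGG R=GGYR B=YRBB L=BBOW
After move 3 (R): R=YGRG U=WWWG F=OOGY D=OBYY B=RRRB
After move 4 (R): R=RYGG U=WOWY F=OBGY D=ORYR B=GRWB
Query: U face = WOWY

Answer: W O W Y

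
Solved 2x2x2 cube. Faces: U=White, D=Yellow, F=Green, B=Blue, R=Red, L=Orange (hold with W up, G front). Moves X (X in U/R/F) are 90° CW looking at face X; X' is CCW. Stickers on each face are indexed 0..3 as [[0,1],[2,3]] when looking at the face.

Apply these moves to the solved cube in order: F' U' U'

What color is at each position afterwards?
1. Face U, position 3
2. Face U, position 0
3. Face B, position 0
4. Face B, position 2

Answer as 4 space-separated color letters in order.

Answer: W R G B

Derivation:
After move 1 (F'): F=GGGG U=WWRR R=YRYR D=OOYY L=OWOW
After move 2 (U'): U=WRWR F=OWGG R=GGYR B=YRBB L=BBOW
After move 3 (U'): U=RRWW F=BBGG R=OWYR B=GGBB L=YROW
Query 1: U[3] = W
Query 2: U[0] = R
Query 3: B[0] = G
Query 4: B[2] = B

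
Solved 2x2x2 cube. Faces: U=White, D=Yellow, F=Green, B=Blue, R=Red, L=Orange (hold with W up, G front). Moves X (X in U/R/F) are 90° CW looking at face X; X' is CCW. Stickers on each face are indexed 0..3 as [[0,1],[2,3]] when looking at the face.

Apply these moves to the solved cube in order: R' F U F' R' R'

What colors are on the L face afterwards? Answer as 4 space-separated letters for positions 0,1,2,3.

After move 1 (R'): R=RRRR U=WBWB F=GWGW D=YGYG B=YBYB
After move 2 (F): F=GGWW U=WBOO R=WRBR D=RRYG L=OYOG
After move 3 (U): U=OWOB F=WRWW R=YBBR B=OYYB L=GGOG
After move 4 (F'): F=RWWW U=OWYB R=RBRR D=GGYG L=GBOO
After move 5 (R'): R=BRRR U=OYYO F=RWWB D=GWYW B=GYGB
After move 6 (R'): R=RRBR U=OGYG F=RYWO D=GWYB B=WYWB
Query: L face = GBOO

Answer: G B O O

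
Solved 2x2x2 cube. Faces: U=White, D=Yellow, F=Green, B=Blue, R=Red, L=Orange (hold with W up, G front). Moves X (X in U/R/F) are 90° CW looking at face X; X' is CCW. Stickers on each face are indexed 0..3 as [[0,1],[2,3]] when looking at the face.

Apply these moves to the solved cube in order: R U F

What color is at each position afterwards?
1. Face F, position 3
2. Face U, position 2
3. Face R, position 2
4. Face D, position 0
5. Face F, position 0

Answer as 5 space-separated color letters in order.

After move 1 (R): R=RRRR U=WGWG F=GYGY D=YBYB B=WBWB
After move 2 (U): U=WWGG F=RRGY R=WBRR B=OOWB L=GYOO
After move 3 (F): F=GRYR U=WWOY R=GBGR D=RWYB L=GYOB
Query 1: F[3] = R
Query 2: U[2] = O
Query 3: R[2] = G
Query 4: D[0] = R
Query 5: F[0] = G

Answer: R O G R G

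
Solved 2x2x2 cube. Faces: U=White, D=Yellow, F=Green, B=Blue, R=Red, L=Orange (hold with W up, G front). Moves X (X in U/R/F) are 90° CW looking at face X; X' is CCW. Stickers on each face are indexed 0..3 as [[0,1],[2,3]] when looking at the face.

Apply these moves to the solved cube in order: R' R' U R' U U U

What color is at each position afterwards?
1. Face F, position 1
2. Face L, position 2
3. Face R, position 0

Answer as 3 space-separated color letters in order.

Answer: B O R

Derivation:
After move 1 (R'): R=RRRR U=WBWB F=GWGW D=YGYG B=YBYB
After move 2 (R'): R=RRRR U=WYWY F=GBGB D=YWYW B=GBGB
After move 3 (U): U=WWYY F=RRGB R=GBRR B=OOGB L=GBOO
After move 4 (R'): R=BRGR U=WGYO F=RWGY D=YRYB B=WOWB
After move 5 (U): U=YWOG F=BRGY R=WOGR B=GBWB L=RWOO
After move 6 (U): U=OYGW F=WOGY R=GBGR B=RWWB L=BROO
After move 7 (U): U=GOWY F=GBGY R=RWGR B=BRWB L=WOOO
Query 1: F[1] = B
Query 2: L[2] = O
Query 3: R[0] = R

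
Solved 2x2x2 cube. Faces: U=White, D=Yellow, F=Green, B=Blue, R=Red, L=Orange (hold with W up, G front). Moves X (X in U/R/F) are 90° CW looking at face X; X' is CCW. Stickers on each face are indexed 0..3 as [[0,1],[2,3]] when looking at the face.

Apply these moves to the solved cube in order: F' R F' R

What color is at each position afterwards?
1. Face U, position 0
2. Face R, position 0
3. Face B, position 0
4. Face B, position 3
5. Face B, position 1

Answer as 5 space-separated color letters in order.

After move 1 (F'): F=GGGG U=WWRR R=YRYR D=OOYY L=OWOW
After move 2 (R): R=YYRR U=WGRG F=GOGY D=OBYB B=RBWB
After move 3 (F'): F=OYGG U=WGYR R=BYOR D=WWYB L=OGOR
After move 4 (R): R=OBRY U=WYYG F=OWGB D=WWYR B=RBGB
Query 1: U[0] = W
Query 2: R[0] = O
Query 3: B[0] = R
Query 4: B[3] = B
Query 5: B[1] = B

Answer: W O R B B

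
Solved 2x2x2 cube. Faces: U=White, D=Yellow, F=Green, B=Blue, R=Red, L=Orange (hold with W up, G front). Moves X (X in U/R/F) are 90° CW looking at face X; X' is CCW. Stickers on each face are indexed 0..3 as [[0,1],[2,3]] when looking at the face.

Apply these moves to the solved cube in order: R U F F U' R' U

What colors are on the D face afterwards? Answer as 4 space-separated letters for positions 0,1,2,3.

After move 1 (R): R=RRRR U=WGWG F=GYGY D=YBYB B=WBWB
After move 2 (U): U=WWGG F=RRGY R=WBRR B=OOWB L=GYOO
After move 3 (F): F=GRYR U=WWOY R=GBGR D=RWYB L=GYOB
After move 4 (F): F=YGRR U=WWBY R=OBYR D=GGYB L=GROW
After move 5 (U'): U=WYWB F=GRRR R=YGYR B=OBWB L=OOOW
After move 6 (R'): R=GRYY U=WWWO F=GYRB D=GRYR B=BBGB
After move 7 (U): U=WWOW F=GRRB R=BBYY B=OOGB L=GYOW
Query: D face = GRYR

Answer: G R Y R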